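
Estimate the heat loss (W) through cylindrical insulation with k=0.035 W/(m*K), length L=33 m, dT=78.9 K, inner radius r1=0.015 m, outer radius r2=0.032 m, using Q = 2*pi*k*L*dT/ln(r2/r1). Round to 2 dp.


Q = 2*pi*0.035*33*78.9/ln(0.032/0.015) = 755.70 W

755.70 W


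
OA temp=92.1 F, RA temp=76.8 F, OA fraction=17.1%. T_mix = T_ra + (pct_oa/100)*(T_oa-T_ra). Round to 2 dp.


T_mix = 76.8 + (17.1/100)*(92.1-76.8) = 79.42 F

79.42 F


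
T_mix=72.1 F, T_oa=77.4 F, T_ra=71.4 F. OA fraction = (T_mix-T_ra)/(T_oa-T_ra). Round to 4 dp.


frac = (72.1 - 71.4) / (77.4 - 71.4) = 0.1167

0.1167


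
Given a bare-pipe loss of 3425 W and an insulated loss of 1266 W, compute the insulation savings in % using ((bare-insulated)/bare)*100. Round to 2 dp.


Savings = ((3425-1266)/3425)*100 = 63.04 %

63.04 %


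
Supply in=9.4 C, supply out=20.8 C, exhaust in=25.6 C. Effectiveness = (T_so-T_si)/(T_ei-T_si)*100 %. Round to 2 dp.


eff = (20.8-9.4)/(25.6-9.4)*100 = 70.37 %

70.37 %


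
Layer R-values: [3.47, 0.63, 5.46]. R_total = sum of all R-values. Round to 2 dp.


R_total = 3.47 + 0.63 + 5.46 = 9.56

9.56


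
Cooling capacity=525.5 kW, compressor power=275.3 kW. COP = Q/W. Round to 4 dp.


COP = 525.5 / 275.3 = 1.9088

1.9088


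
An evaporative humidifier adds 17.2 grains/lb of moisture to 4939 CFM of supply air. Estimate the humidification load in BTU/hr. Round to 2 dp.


Q = 0.68 * 4939 * 17.2 = 57766.54 BTU/hr

57766.54 BTU/hr


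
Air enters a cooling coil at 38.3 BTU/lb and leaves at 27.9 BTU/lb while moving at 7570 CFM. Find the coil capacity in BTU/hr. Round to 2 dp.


Q = 4.5 * 7570 * (38.3 - 27.9) = 354276.00 BTU/hr

354276.00 BTU/hr


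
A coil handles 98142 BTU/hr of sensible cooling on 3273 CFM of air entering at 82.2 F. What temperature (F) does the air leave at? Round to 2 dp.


dT = 98142/(1.08*3273) = 27.7642
T_leave = 82.2 - 27.7642 = 54.44 F

54.44 F


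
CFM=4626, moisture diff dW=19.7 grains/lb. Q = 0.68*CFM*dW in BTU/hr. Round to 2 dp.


Q = 0.68 * 4626 * 19.7 = 61969.90 BTU/hr

61969.90 BTU/hr


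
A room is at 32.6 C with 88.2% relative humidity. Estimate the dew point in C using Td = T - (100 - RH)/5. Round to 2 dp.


Td = 32.6 - (100-88.2)/5 = 30.24 C

30.24 C


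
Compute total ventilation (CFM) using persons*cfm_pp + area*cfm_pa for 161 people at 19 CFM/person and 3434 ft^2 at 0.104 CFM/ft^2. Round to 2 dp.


Total = 161*19 + 3434*0.104 = 3416.14 CFM

3416.14 CFM


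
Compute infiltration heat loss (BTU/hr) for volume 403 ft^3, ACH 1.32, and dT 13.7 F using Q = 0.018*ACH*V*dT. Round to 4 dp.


Q = 0.018 * 1.32 * 403 * 13.7 = 131.1813 BTU/hr

131.1813 BTU/hr


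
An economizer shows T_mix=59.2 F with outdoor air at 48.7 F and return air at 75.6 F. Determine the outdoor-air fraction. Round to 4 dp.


frac = (59.2 - 75.6) / (48.7 - 75.6) = 0.6097

0.6097


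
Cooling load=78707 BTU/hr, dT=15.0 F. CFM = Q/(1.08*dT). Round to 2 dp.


CFM = 78707 / (1.08 * 15.0) = 4858.46

4858.46 CFM


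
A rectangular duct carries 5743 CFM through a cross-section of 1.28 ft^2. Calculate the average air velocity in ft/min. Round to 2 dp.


V = 5743 / 1.28 = 4486.72 ft/min

4486.72 ft/min


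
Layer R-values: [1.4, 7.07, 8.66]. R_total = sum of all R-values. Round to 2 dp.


R_total = 1.4 + 7.07 + 8.66 = 17.13

17.13


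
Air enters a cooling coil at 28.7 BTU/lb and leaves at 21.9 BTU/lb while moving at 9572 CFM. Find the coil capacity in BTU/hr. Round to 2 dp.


Q = 4.5 * 9572 * (28.7 - 21.9) = 292903.20 BTU/hr

292903.20 BTU/hr


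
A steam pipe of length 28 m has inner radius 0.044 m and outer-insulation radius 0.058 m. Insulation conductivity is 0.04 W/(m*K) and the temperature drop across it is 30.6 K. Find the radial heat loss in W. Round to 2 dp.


Q = 2*pi*0.04*28*30.6/ln(0.058/0.044) = 779.49 W

779.49 W


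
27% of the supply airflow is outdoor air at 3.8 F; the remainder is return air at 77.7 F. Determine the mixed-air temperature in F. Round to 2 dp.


T_mix = 0.27*3.8 + 0.73*77.7 = 57.75 F

57.75 F


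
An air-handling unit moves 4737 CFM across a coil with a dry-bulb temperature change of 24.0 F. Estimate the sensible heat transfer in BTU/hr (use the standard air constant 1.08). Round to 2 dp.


Q = 1.08 * 4737 * 24.0 = 122783.04 BTU/hr

122783.04 BTU/hr


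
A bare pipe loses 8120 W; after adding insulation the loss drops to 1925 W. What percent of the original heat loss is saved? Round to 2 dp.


Savings = ((8120-1925)/8120)*100 = 76.29 %

76.29 %


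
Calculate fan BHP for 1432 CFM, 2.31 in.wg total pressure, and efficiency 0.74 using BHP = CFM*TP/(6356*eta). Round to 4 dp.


BHP = 1432 * 2.31 / (6356 * 0.74) = 0.7033 hp

0.7033 hp


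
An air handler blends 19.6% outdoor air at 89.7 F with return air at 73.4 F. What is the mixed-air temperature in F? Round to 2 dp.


T_mix = 73.4 + (19.6/100)*(89.7-73.4) = 76.59 F

76.59 F


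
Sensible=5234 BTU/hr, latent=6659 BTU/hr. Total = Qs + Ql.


Qt = 5234 + 6659 = 11893 BTU/hr

11893 BTU/hr


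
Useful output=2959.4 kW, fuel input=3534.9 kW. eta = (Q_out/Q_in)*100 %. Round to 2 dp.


eta = (2959.4/3534.9)*100 = 83.72 %

83.72 %


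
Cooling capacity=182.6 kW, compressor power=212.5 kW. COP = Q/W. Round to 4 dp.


COP = 182.6 / 212.5 = 0.8593

0.8593


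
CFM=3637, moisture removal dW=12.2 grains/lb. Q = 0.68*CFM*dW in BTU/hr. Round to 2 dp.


Q = 0.68 * 3637 * 12.2 = 30172.55 BTU/hr

30172.55 BTU/hr


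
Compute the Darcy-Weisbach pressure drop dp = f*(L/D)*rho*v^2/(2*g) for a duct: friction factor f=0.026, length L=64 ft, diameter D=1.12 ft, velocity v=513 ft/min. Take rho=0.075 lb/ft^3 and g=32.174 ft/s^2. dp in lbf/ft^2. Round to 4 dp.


v_fps = 513/60 = 8.55 ft/s
dp = 0.026*(64/1.12)*0.075*8.55^2/(2*32.174) = 0.1266 lbf/ft^2

0.1266 lbf/ft^2


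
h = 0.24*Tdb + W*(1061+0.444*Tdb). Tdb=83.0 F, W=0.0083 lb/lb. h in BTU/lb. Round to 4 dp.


h = 0.24*83.0 + 0.0083*(1061+0.444*83.0) = 29.0322 BTU/lb

29.0322 BTU/lb


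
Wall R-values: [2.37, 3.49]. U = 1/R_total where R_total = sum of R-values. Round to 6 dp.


R_total = 2.37 + 3.49 = 5.86
U = 1/5.86 = 0.170648

0.170648


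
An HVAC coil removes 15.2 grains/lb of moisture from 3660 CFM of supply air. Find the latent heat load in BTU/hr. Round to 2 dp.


Q = 0.68 * 3660 * 15.2 = 37829.76 BTU/hr

37829.76 BTU/hr


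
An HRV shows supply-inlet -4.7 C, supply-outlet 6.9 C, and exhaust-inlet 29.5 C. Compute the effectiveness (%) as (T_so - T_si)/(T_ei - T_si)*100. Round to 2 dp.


eff = (6.9-(-4.7))/(29.5-(-4.7))*100 = 33.92 %

33.92 %


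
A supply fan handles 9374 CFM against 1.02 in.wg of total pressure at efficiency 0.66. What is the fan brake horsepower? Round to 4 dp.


BHP = 9374 * 1.02 / (6356 * 0.66) = 2.2793 hp

2.2793 hp


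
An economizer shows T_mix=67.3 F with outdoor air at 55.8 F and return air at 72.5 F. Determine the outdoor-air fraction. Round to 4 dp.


frac = (67.3 - 72.5) / (55.8 - 72.5) = 0.3114

0.3114


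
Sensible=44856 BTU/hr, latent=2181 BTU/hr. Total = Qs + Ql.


Qt = 44856 + 2181 = 47037 BTU/hr

47037 BTU/hr


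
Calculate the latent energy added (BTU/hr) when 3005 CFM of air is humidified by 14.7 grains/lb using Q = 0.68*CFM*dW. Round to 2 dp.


Q = 0.68 * 3005 * 14.7 = 30037.98 BTU/hr

30037.98 BTU/hr


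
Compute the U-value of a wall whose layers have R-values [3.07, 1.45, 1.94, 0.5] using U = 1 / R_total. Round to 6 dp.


R_total = 3.07 + 1.45 + 1.94 + 0.5 = 6.96
U = 1/6.96 = 0.143678

0.143678


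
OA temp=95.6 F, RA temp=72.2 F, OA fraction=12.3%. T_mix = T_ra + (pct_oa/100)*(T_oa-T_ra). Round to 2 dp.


T_mix = 72.2 + (12.3/100)*(95.6-72.2) = 75.08 F

75.08 F


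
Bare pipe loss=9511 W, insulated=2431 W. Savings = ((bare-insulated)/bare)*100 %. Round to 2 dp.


Savings = ((9511-2431)/9511)*100 = 74.44 %

74.44 %


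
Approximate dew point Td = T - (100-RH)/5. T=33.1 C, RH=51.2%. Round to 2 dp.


Td = 33.1 - (100-51.2)/5 = 23.34 C

23.34 C


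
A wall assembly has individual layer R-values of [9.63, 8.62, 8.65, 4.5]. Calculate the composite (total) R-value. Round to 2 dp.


R_total = 9.63 + 8.62 + 8.65 + 4.5 = 31.40

31.40


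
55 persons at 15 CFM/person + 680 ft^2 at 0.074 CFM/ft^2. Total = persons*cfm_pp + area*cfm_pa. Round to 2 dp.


Total = 55*15 + 680*0.074 = 875.32 CFM

875.32 CFM


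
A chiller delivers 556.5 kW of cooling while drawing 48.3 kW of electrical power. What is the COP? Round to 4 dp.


COP = 556.5 / 48.3 = 11.5217

11.5217


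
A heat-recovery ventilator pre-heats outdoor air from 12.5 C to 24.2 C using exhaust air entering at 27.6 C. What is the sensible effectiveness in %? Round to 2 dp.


eff = (24.2-12.5)/(27.6-12.5)*100 = 77.48 %

77.48 %


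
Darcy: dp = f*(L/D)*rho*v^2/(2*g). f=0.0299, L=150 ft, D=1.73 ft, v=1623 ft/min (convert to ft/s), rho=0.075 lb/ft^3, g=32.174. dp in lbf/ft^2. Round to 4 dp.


v_fps = 1623/60 = 27.05 ft/s
dp = 0.0299*(150/1.73)*0.075*27.05^2/(2*32.174) = 2.2109 lbf/ft^2

2.2109 lbf/ft^2


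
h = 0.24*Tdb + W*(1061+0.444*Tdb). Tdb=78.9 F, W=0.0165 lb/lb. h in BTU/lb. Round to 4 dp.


h = 0.24*78.9 + 0.0165*(1061+0.444*78.9) = 37.0205 BTU/lb

37.0205 BTU/lb


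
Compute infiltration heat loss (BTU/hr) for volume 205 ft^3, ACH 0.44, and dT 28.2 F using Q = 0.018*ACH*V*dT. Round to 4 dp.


Q = 0.018 * 0.44 * 205 * 28.2 = 45.7855 BTU/hr

45.7855 BTU/hr


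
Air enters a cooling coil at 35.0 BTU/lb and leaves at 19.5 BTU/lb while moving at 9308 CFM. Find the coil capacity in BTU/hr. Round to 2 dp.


Q = 4.5 * 9308 * (35.0 - 19.5) = 649233.00 BTU/hr

649233.00 BTU/hr


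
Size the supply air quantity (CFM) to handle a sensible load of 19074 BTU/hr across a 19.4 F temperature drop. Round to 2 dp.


CFM = 19074 / (1.08 * 19.4) = 910.37

910.37 CFM


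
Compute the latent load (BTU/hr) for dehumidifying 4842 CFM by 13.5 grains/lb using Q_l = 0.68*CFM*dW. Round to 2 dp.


Q = 0.68 * 4842 * 13.5 = 44449.56 BTU/hr

44449.56 BTU/hr


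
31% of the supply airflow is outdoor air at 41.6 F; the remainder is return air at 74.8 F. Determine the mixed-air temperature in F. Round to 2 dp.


T_mix = 0.31*41.6 + 0.69*74.8 = 64.51 F

64.51 F


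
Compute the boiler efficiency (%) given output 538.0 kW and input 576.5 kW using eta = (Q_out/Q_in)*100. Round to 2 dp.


eta = (538.0/576.5)*100 = 93.32 %

93.32 %


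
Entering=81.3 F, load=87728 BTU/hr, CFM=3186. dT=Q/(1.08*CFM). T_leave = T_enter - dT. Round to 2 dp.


dT = 87728/(1.08*3186) = 25.4958
T_leave = 81.3 - 25.4958 = 55.80 F

55.80 F


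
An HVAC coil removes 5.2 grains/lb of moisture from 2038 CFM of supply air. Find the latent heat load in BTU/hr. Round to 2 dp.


Q = 0.68 * 2038 * 5.2 = 7206.37 BTU/hr

7206.37 BTU/hr


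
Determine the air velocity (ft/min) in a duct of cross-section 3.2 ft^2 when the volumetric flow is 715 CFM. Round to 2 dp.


V = 715 / 3.2 = 223.44 ft/min

223.44 ft/min


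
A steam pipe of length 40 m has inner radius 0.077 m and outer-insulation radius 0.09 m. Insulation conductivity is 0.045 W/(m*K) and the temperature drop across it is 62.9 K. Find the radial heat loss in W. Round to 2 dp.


Q = 2*pi*0.045*40*62.9/ln(0.09/0.077) = 4560.02 W

4560.02 W


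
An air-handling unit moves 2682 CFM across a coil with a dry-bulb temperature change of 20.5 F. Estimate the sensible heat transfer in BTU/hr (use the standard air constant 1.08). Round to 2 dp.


Q = 1.08 * 2682 * 20.5 = 59379.48 BTU/hr

59379.48 BTU/hr


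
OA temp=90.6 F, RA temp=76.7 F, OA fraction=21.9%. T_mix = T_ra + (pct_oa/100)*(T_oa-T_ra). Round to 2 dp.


T_mix = 76.7 + (21.9/100)*(90.6-76.7) = 79.74 F

79.74 F


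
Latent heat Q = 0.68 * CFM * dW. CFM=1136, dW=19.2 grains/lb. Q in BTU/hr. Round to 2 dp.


Q = 0.68 * 1136 * 19.2 = 14831.62 BTU/hr

14831.62 BTU/hr


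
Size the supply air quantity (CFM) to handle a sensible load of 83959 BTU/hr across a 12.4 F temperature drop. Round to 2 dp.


CFM = 83959 / (1.08 * 12.4) = 6269.34

6269.34 CFM


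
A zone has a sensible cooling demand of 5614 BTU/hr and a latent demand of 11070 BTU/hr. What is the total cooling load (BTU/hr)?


Qt = 5614 + 11070 = 16684 BTU/hr

16684 BTU/hr


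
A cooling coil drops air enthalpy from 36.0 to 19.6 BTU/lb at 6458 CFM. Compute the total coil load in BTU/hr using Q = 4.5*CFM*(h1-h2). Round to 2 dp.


Q = 4.5 * 6458 * (36.0 - 19.6) = 476600.40 BTU/hr

476600.40 BTU/hr


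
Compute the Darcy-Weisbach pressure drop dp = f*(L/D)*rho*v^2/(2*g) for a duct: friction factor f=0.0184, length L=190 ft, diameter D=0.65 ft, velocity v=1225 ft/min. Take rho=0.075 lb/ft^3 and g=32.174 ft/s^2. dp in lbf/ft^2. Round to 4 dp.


v_fps = 1225/60 = 20.4167 ft/s
dp = 0.0184*(190/0.65)*0.075*20.4167^2/(2*32.174) = 2.6131 lbf/ft^2

2.6131 lbf/ft^2


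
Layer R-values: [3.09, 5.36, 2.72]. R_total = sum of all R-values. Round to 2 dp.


R_total = 3.09 + 5.36 + 2.72 = 11.17

11.17


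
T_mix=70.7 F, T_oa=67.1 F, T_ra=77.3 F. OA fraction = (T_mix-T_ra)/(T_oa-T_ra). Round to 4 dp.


frac = (70.7 - 77.3) / (67.1 - 77.3) = 0.6471

0.6471


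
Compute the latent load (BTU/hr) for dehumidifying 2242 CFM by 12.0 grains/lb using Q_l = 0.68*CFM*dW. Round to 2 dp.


Q = 0.68 * 2242 * 12.0 = 18294.72 BTU/hr

18294.72 BTU/hr


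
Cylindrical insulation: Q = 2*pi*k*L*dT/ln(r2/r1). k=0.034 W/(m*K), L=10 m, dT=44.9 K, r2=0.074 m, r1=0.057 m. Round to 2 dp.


Q = 2*pi*0.034*10*44.9/ln(0.074/0.057) = 367.49 W

367.49 W


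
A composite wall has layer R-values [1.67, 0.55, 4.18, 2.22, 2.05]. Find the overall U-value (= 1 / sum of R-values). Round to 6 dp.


R_total = 1.67 + 0.55 + 4.18 + 2.22 + 2.05 = 10.67
U = 1/10.67 = 0.093721

0.093721


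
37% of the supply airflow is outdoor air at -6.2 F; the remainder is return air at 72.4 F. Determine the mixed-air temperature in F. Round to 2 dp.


T_mix = 0.37*(-6.2) + 0.63*72.4 = 43.32 F

43.32 F


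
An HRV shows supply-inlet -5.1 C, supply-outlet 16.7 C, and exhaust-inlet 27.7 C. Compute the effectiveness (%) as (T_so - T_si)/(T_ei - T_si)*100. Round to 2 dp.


eff = (16.7-(-5.1))/(27.7-(-5.1))*100 = 66.46 %

66.46 %


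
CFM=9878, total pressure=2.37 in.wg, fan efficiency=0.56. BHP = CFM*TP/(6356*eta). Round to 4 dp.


BHP = 9878 * 2.37 / (6356 * 0.56) = 6.5773 hp

6.5773 hp


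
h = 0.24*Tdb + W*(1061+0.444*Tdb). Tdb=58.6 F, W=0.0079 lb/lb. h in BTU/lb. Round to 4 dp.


h = 0.24*58.6 + 0.0079*(1061+0.444*58.6) = 22.6514 BTU/lb

22.6514 BTU/lb


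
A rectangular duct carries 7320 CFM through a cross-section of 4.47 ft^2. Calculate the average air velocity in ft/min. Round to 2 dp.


V = 7320 / 4.47 = 1637.58 ft/min

1637.58 ft/min


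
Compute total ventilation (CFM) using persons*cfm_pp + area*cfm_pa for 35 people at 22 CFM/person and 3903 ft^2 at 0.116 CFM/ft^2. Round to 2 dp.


Total = 35*22 + 3903*0.116 = 1222.75 CFM

1222.75 CFM


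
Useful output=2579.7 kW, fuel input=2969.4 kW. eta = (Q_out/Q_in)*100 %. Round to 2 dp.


eta = (2579.7/2969.4)*100 = 86.88 %

86.88 %


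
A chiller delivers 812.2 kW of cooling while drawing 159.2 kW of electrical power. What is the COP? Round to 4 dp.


COP = 812.2 / 159.2 = 5.1018

5.1018


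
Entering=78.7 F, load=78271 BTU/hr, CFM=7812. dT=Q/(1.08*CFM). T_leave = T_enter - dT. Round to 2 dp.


dT = 78271/(1.08*7812) = 9.2772
T_leave = 78.7 - 9.2772 = 69.42 F

69.42 F


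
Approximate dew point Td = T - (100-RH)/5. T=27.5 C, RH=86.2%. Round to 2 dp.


Td = 27.5 - (100-86.2)/5 = 24.74 C

24.74 C


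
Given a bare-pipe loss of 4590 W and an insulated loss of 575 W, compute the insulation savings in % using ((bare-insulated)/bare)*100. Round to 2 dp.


Savings = ((4590-575)/4590)*100 = 87.47 %

87.47 %


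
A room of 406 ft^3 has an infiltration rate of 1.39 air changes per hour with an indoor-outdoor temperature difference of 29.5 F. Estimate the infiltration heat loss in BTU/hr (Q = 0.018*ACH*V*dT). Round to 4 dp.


Q = 0.018 * 1.39 * 406 * 29.5 = 299.6645 BTU/hr

299.6645 BTU/hr


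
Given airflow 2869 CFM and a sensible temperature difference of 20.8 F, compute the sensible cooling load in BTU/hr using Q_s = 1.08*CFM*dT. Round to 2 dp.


Q = 1.08 * 2869 * 20.8 = 64449.22 BTU/hr

64449.22 BTU/hr


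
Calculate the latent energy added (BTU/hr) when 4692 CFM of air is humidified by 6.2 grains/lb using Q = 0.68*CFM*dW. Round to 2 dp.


Q = 0.68 * 4692 * 6.2 = 19781.47 BTU/hr

19781.47 BTU/hr


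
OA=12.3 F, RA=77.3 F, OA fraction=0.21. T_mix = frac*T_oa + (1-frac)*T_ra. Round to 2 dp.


T_mix = 0.21*12.3 + 0.79*77.3 = 63.65 F

63.65 F


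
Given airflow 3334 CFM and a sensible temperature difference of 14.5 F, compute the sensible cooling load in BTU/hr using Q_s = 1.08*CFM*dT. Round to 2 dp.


Q = 1.08 * 3334 * 14.5 = 52210.44 BTU/hr

52210.44 BTU/hr


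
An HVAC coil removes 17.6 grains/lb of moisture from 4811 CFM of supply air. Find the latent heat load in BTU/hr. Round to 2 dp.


Q = 0.68 * 4811 * 17.6 = 57578.05 BTU/hr

57578.05 BTU/hr


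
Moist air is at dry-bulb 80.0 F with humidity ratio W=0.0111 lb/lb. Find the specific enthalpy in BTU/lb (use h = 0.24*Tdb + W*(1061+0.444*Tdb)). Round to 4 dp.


h = 0.24*80.0 + 0.0111*(1061+0.444*80.0) = 31.3714 BTU/lb

31.3714 BTU/lb


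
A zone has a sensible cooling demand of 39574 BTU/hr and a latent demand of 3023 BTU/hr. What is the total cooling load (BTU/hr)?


Qt = 39574 + 3023 = 42597 BTU/hr

42597 BTU/hr


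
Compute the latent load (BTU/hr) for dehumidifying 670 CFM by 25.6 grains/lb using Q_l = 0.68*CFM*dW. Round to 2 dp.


Q = 0.68 * 670 * 25.6 = 11663.36 BTU/hr

11663.36 BTU/hr


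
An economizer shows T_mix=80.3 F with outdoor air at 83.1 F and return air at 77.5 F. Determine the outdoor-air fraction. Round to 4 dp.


frac = (80.3 - 77.5) / (83.1 - 77.5) = 0.5000

0.5000


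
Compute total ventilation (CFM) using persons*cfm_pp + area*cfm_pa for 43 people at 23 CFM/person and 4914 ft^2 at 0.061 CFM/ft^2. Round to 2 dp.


Total = 43*23 + 4914*0.061 = 1288.75 CFM

1288.75 CFM


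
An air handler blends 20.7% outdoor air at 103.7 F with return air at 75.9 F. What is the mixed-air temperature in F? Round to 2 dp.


T_mix = 75.9 + (20.7/100)*(103.7-75.9) = 81.65 F

81.65 F


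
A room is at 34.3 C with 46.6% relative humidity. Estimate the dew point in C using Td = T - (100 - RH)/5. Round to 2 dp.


Td = 34.3 - (100-46.6)/5 = 23.62 C

23.62 C


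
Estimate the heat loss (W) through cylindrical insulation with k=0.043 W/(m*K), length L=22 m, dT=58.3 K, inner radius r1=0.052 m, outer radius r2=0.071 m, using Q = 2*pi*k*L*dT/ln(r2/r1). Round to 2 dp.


Q = 2*pi*0.043*22*58.3/ln(0.071/0.052) = 1112.68 W

1112.68 W


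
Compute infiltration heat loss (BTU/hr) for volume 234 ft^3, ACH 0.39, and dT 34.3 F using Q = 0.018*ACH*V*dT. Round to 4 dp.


Q = 0.018 * 0.39 * 234 * 34.3 = 56.3439 BTU/hr

56.3439 BTU/hr


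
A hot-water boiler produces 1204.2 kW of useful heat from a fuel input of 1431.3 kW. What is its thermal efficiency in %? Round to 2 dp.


eta = (1204.2/1431.3)*100 = 84.13 %

84.13 %


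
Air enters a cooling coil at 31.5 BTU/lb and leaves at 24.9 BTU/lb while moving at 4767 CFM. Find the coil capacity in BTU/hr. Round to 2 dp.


Q = 4.5 * 4767 * (31.5 - 24.9) = 141579.90 BTU/hr

141579.90 BTU/hr


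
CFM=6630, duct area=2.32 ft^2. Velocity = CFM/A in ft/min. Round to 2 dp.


V = 6630 / 2.32 = 2857.76 ft/min

2857.76 ft/min


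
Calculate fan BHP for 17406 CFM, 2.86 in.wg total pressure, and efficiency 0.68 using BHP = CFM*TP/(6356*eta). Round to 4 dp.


BHP = 17406 * 2.86 / (6356 * 0.68) = 11.5179 hp

11.5179 hp


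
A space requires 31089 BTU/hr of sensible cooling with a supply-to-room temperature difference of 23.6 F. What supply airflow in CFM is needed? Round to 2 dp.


CFM = 31089 / (1.08 * 23.6) = 1219.75

1219.75 CFM


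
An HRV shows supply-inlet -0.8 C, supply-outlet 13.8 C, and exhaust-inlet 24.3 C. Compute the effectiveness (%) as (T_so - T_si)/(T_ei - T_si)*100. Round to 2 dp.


eff = (13.8-(-0.8))/(24.3-(-0.8))*100 = 58.17 %

58.17 %


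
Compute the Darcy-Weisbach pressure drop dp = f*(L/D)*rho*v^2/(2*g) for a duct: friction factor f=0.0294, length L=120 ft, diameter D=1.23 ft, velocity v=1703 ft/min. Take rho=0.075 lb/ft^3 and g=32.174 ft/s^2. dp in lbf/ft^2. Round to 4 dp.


v_fps = 1703/60 = 28.3833 ft/s
dp = 0.0294*(120/1.23)*0.075*28.3833^2/(2*32.174) = 2.6932 lbf/ft^2

2.6932 lbf/ft^2


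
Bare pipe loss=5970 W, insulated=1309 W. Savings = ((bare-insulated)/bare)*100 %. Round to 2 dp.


Savings = ((5970-1309)/5970)*100 = 78.07 %

78.07 %


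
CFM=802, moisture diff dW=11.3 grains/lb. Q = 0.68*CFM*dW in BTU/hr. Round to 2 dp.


Q = 0.68 * 802 * 11.3 = 6162.57 BTU/hr

6162.57 BTU/hr


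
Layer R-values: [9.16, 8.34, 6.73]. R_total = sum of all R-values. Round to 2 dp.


R_total = 9.16 + 8.34 + 6.73 = 24.23

24.23


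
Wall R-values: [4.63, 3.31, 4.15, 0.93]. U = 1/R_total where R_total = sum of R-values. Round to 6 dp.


R_total = 4.63 + 3.31 + 4.15 + 0.93 = 13.02
U = 1/13.02 = 0.076805

0.076805


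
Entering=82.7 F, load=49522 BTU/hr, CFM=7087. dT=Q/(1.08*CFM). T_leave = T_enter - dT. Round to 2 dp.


dT = 49522/(1.08*7087) = 6.4701
T_leave = 82.7 - 6.4701 = 76.23 F

76.23 F


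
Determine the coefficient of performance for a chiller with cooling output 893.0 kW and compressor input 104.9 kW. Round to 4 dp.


COP = 893.0 / 104.9 = 8.5129

8.5129


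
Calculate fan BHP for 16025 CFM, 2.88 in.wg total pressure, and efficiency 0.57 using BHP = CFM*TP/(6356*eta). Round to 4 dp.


BHP = 16025 * 2.88 / (6356 * 0.57) = 12.7389 hp

12.7389 hp


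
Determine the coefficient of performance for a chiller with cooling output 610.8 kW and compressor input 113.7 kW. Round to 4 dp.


COP = 610.8 / 113.7 = 5.3720

5.3720


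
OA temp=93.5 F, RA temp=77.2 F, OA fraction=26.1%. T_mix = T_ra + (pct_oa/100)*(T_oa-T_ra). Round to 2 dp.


T_mix = 77.2 + (26.1/100)*(93.5-77.2) = 81.45 F

81.45 F


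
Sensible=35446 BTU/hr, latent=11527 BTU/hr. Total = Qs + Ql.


Qt = 35446 + 11527 = 46973 BTU/hr

46973 BTU/hr


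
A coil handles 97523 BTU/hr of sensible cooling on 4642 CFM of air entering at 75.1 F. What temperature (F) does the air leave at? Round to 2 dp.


dT = 97523/(1.08*4642) = 19.4526
T_leave = 75.1 - 19.4526 = 55.65 F

55.65 F


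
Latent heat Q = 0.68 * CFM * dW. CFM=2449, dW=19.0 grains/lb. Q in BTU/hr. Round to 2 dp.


Q = 0.68 * 2449 * 19.0 = 31641.08 BTU/hr

31641.08 BTU/hr


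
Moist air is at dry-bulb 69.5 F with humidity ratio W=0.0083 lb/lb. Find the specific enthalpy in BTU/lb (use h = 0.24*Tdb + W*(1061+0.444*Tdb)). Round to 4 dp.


h = 0.24*69.5 + 0.0083*(1061+0.444*69.5) = 25.7424 BTU/lb

25.7424 BTU/lb


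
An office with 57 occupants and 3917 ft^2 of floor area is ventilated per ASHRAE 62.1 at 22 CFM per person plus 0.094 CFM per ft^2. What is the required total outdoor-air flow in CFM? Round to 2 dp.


Total = 57*22 + 3917*0.094 = 1622.20 CFM

1622.20 CFM


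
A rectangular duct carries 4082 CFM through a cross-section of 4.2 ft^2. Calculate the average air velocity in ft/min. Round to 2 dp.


V = 4082 / 4.2 = 971.90 ft/min

971.90 ft/min


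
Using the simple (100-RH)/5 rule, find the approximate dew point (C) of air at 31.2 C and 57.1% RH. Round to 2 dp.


Td = 31.2 - (100-57.1)/5 = 22.62 C

22.62 C


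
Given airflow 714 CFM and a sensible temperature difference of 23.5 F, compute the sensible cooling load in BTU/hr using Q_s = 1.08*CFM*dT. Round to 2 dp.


Q = 1.08 * 714 * 23.5 = 18121.32 BTU/hr

18121.32 BTU/hr


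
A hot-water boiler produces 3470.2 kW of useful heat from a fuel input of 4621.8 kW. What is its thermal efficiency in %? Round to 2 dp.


eta = (3470.2/4621.8)*100 = 75.08 %

75.08 %


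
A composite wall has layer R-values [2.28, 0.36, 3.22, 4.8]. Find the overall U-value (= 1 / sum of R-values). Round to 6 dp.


R_total = 2.28 + 0.36 + 3.22 + 4.8 = 10.66
U = 1/10.66 = 0.093809

0.093809


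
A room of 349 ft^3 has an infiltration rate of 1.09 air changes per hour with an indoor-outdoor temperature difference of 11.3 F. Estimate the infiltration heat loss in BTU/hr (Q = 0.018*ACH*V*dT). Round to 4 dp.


Q = 0.018 * 1.09 * 349 * 11.3 = 77.3754 BTU/hr

77.3754 BTU/hr


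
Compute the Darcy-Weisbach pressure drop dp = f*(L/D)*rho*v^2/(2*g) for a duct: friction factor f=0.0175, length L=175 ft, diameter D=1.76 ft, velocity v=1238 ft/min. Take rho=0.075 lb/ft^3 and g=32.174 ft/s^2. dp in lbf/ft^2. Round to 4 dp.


v_fps = 1238/60 = 20.6333 ft/s
dp = 0.0175*(175/1.76)*0.075*20.6333^2/(2*32.174) = 0.8634 lbf/ft^2

0.8634 lbf/ft^2


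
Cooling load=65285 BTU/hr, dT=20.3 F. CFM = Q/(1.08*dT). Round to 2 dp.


CFM = 65285 / (1.08 * 20.3) = 2977.79

2977.79 CFM


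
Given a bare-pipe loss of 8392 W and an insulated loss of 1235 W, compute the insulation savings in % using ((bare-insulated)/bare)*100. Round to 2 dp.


Savings = ((8392-1235)/8392)*100 = 85.28 %

85.28 %


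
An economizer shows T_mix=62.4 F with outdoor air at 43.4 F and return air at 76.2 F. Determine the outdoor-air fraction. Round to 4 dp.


frac = (62.4 - 76.2) / (43.4 - 76.2) = 0.4207

0.4207


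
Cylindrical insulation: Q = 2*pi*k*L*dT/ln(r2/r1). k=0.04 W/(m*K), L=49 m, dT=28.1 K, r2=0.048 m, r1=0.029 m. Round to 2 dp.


Q = 2*pi*0.04*49*28.1/ln(0.048/0.029) = 686.74 W

686.74 W


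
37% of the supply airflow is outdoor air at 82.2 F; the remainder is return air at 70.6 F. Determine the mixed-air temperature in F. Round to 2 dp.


T_mix = 0.37*82.2 + 0.63*70.6 = 74.89 F

74.89 F


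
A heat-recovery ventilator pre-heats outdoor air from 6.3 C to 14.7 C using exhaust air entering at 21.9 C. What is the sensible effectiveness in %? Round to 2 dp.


eff = (14.7-6.3)/(21.9-6.3)*100 = 53.85 %

53.85 %


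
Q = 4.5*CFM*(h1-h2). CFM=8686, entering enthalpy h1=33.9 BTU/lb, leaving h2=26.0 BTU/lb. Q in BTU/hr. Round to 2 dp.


Q = 4.5 * 8686 * (33.9 - 26.0) = 308787.30 BTU/hr

308787.30 BTU/hr


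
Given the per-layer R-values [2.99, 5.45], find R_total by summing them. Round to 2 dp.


R_total = 2.99 + 5.45 = 8.44

8.44


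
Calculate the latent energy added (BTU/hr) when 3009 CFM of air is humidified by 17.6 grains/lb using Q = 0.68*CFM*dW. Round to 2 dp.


Q = 0.68 * 3009 * 17.6 = 36011.71 BTU/hr

36011.71 BTU/hr


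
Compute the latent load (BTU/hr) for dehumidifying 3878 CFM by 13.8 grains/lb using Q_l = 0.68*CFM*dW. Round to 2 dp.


Q = 0.68 * 3878 * 13.8 = 36391.15 BTU/hr

36391.15 BTU/hr


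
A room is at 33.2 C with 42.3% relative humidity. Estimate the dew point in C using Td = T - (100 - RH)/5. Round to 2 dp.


Td = 33.2 - (100-42.3)/5 = 21.66 C

21.66 C


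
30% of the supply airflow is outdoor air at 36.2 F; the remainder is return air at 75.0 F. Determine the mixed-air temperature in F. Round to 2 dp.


T_mix = 0.3*36.2 + 0.7*75.0 = 63.36 F

63.36 F


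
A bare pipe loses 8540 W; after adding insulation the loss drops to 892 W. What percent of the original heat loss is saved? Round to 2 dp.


Savings = ((8540-892)/8540)*100 = 89.56 %

89.56 %


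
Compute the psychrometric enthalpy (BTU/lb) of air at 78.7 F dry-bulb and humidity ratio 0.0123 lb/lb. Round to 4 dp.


h = 0.24*78.7 + 0.0123*(1061+0.444*78.7) = 32.3681 BTU/lb

32.3681 BTU/lb


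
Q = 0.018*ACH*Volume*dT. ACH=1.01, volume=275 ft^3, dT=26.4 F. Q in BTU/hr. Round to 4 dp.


Q = 0.018 * 1.01 * 275 * 26.4 = 131.9868 BTU/hr

131.9868 BTU/hr


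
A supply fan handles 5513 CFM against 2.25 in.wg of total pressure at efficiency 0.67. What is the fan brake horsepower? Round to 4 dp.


BHP = 5513 * 2.25 / (6356 * 0.67) = 2.9128 hp

2.9128 hp


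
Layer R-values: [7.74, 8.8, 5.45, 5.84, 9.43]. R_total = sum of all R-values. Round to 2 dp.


R_total = 7.74 + 8.8 + 5.45 + 5.84 + 9.43 = 37.26

37.26


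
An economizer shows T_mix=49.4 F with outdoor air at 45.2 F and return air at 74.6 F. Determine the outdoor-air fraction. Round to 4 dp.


frac = (49.4 - 74.6) / (45.2 - 74.6) = 0.8571

0.8571


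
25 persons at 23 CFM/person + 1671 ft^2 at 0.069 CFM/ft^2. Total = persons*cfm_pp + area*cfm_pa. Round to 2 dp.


Total = 25*23 + 1671*0.069 = 690.30 CFM

690.30 CFM


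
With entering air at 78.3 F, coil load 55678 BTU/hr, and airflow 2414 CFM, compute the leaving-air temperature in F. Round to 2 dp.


dT = 55678/(1.08*2414) = 21.3561
T_leave = 78.3 - 21.3561 = 56.94 F

56.94 F


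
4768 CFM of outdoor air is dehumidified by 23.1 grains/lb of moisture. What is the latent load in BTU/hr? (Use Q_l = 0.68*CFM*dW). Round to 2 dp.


Q = 0.68 * 4768 * 23.1 = 74895.74 BTU/hr

74895.74 BTU/hr


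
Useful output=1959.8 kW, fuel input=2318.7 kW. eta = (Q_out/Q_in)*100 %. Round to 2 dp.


eta = (1959.8/2318.7)*100 = 84.52 %

84.52 %


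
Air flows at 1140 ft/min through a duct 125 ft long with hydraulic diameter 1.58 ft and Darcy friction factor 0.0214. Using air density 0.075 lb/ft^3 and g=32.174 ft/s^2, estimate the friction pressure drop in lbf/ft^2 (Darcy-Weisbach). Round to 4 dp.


v_fps = 1140/60 = 19.0 ft/s
dp = 0.0214*(125/1.58)*0.075*19.0^2/(2*32.174) = 0.7124 lbf/ft^2

0.7124 lbf/ft^2


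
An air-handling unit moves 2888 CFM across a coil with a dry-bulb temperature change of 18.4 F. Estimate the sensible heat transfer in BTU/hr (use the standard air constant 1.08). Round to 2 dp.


Q = 1.08 * 2888 * 18.4 = 57390.34 BTU/hr

57390.34 BTU/hr


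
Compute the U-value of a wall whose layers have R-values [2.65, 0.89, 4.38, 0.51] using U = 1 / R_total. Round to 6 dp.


R_total = 2.65 + 0.89 + 4.38 + 0.51 = 8.43
U = 1/8.43 = 0.118624

0.118624


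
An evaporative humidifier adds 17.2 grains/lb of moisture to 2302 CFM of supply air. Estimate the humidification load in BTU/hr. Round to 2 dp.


Q = 0.68 * 2302 * 17.2 = 26924.19 BTU/hr

26924.19 BTU/hr


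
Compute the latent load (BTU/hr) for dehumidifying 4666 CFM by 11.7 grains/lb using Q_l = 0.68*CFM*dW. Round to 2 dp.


Q = 0.68 * 4666 * 11.7 = 37122.70 BTU/hr

37122.70 BTU/hr


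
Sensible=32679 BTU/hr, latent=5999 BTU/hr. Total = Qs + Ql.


Qt = 32679 + 5999 = 38678 BTU/hr

38678 BTU/hr


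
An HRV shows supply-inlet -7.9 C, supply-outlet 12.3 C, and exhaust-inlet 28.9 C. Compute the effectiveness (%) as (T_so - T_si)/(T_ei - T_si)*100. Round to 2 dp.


eff = (12.3-(-7.9))/(28.9-(-7.9))*100 = 54.89 %

54.89 %


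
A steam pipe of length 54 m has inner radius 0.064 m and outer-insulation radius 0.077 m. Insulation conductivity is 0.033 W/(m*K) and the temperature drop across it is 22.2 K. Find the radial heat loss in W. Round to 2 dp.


Q = 2*pi*0.033*54*22.2/ln(0.077/0.064) = 1344.16 W

1344.16 W


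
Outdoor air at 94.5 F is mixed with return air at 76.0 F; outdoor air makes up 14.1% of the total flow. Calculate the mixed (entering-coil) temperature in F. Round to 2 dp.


T_mix = 76.0 + (14.1/100)*(94.5-76.0) = 78.61 F

78.61 F


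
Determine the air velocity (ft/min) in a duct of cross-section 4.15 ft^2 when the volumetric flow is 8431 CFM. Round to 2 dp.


V = 8431 / 4.15 = 2031.57 ft/min

2031.57 ft/min


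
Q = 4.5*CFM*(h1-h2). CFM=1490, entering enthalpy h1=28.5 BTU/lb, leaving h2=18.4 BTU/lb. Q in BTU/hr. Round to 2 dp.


Q = 4.5 * 1490 * (28.5 - 18.4) = 67720.50 BTU/hr

67720.50 BTU/hr


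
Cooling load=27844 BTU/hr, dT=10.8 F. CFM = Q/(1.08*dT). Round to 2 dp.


CFM = 27844 / (1.08 * 10.8) = 2387.17

2387.17 CFM


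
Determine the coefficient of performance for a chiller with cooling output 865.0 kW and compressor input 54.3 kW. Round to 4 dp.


COP = 865.0 / 54.3 = 15.9300

15.9300


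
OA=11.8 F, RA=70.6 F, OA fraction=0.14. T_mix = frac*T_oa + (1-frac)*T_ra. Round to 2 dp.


T_mix = 0.14*11.8 + 0.86*70.6 = 62.37 F

62.37 F


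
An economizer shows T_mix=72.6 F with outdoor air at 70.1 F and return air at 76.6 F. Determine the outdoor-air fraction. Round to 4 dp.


frac = (72.6 - 76.6) / (70.1 - 76.6) = 0.6154

0.6154


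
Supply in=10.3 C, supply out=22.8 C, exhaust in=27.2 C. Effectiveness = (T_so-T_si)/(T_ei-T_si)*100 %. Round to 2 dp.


eff = (22.8-10.3)/(27.2-10.3)*100 = 73.96 %

73.96 %


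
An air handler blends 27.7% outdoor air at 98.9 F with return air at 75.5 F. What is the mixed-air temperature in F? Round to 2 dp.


T_mix = 75.5 + (27.7/100)*(98.9-75.5) = 81.98 F

81.98 F


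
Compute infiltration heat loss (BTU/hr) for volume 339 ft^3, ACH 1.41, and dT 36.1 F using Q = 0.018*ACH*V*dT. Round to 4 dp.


Q = 0.018 * 1.41 * 339 * 36.1 = 310.5979 BTU/hr

310.5979 BTU/hr


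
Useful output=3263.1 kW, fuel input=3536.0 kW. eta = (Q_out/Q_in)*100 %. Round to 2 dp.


eta = (3263.1/3536.0)*100 = 92.28 %

92.28 %


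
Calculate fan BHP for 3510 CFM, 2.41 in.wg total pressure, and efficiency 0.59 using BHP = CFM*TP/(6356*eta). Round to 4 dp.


BHP = 3510 * 2.41 / (6356 * 0.59) = 2.2557 hp

2.2557 hp


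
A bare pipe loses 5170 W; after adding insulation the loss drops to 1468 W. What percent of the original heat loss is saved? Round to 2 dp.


Savings = ((5170-1468)/5170)*100 = 71.61 %

71.61 %


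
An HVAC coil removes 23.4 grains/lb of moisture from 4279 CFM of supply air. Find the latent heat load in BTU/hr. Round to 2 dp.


Q = 0.68 * 4279 * 23.4 = 68087.45 BTU/hr

68087.45 BTU/hr


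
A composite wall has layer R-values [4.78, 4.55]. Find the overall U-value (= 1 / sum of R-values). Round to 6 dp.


R_total = 4.78 + 4.55 = 9.33
U = 1/9.33 = 0.107181

0.107181


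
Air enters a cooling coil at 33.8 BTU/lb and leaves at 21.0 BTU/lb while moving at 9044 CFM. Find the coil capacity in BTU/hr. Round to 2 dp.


Q = 4.5 * 9044 * (33.8 - 21.0) = 520934.40 BTU/hr

520934.40 BTU/hr


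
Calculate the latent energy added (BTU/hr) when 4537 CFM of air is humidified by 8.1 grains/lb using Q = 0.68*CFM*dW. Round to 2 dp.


Q = 0.68 * 4537 * 8.1 = 24989.80 BTU/hr

24989.80 BTU/hr


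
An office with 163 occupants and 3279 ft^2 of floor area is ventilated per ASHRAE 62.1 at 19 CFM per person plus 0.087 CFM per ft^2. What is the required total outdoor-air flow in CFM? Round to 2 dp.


Total = 163*19 + 3279*0.087 = 3382.27 CFM

3382.27 CFM


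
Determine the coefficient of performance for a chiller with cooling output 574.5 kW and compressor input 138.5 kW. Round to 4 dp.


COP = 574.5 / 138.5 = 4.1480

4.1480


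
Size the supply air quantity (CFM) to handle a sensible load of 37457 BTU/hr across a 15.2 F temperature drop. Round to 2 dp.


CFM = 37457 / (1.08 * 15.2) = 2281.74

2281.74 CFM


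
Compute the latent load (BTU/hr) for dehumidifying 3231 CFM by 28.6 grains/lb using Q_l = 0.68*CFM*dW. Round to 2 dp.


Q = 0.68 * 3231 * 28.6 = 62836.49 BTU/hr

62836.49 BTU/hr


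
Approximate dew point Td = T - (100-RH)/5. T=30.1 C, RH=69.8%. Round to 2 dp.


Td = 30.1 - (100-69.8)/5 = 24.06 C

24.06 C


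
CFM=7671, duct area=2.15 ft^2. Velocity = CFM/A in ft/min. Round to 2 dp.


V = 7671 / 2.15 = 3567.91 ft/min

3567.91 ft/min


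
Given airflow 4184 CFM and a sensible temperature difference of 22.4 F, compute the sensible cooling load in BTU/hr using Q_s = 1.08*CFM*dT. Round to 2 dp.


Q = 1.08 * 4184 * 22.4 = 101219.33 BTU/hr

101219.33 BTU/hr


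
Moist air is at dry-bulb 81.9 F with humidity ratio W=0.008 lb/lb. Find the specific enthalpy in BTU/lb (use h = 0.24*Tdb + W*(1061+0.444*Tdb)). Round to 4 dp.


h = 0.24*81.9 + 0.008*(1061+0.444*81.9) = 28.4349 BTU/lb

28.4349 BTU/lb


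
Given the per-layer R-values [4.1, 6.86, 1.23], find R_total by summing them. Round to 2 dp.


R_total = 4.1 + 6.86 + 1.23 = 12.19

12.19


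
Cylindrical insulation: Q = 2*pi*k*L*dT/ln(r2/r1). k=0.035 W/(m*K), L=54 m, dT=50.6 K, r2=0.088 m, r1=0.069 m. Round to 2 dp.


Q = 2*pi*0.035*54*50.6/ln(0.088/0.069) = 2470.44 W

2470.44 W


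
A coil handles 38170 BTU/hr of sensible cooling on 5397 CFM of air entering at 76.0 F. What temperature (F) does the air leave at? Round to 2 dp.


dT = 38170/(1.08*5397) = 6.5486
T_leave = 76.0 - 6.5486 = 69.45 F

69.45 F


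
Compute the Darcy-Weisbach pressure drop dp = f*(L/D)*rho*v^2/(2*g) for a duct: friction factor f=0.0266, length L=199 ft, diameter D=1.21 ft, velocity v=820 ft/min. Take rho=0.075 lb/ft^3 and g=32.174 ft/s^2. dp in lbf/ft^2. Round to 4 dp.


v_fps = 820/60 = 13.6667 ft/s
dp = 0.0266*(199/1.21)*0.075*13.6667^2/(2*32.174) = 0.9524 lbf/ft^2

0.9524 lbf/ft^2


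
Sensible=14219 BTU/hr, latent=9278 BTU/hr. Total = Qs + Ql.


Qt = 14219 + 9278 = 23497 BTU/hr

23497 BTU/hr


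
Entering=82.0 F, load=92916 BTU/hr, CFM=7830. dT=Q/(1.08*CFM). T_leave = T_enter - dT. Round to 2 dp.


dT = 92916/(1.08*7830) = 10.9877
T_leave = 82.0 - 10.9877 = 71.01 F

71.01 F


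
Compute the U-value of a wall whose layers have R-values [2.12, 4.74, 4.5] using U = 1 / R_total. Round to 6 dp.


R_total = 2.12 + 4.74 + 4.5 = 11.36
U = 1/11.36 = 0.088028

0.088028


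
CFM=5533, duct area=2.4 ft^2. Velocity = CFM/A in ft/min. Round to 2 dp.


V = 5533 / 2.4 = 2305.42 ft/min

2305.42 ft/min


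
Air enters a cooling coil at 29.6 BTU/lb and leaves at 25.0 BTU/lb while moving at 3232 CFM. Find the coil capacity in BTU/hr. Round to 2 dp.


Q = 4.5 * 3232 * (29.6 - 25.0) = 66902.40 BTU/hr

66902.40 BTU/hr


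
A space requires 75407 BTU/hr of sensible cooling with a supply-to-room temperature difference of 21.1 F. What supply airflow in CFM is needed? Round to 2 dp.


CFM = 75407 / (1.08 * 21.1) = 3309.07

3309.07 CFM


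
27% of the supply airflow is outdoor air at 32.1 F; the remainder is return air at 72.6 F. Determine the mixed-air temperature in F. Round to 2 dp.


T_mix = 0.27*32.1 + 0.73*72.6 = 61.67 F

61.67 F


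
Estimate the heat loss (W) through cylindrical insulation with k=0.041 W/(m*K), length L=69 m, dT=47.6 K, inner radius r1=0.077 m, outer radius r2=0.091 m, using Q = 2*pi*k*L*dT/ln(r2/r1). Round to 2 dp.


Q = 2*pi*0.041*69*47.6/ln(0.091/0.077) = 5064.80 W

5064.80 W


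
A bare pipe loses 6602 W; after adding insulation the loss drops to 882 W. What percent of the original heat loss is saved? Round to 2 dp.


Savings = ((6602-882)/6602)*100 = 86.64 %

86.64 %


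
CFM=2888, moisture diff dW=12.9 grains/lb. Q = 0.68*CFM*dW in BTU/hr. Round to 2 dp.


Q = 0.68 * 2888 * 12.9 = 25333.54 BTU/hr

25333.54 BTU/hr


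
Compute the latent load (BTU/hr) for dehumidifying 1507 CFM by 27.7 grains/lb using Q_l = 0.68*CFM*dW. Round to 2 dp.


Q = 0.68 * 1507 * 27.7 = 28385.85 BTU/hr

28385.85 BTU/hr


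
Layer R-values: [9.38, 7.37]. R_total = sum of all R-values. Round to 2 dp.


R_total = 9.38 + 7.37 = 16.75

16.75


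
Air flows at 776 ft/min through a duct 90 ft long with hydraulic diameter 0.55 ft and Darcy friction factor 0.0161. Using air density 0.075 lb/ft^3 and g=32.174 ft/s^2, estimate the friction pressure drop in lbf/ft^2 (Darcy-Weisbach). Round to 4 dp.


v_fps = 776/60 = 12.9333 ft/s
dp = 0.0161*(90/0.55)*0.075*12.9333^2/(2*32.174) = 0.5136 lbf/ft^2

0.5136 lbf/ft^2


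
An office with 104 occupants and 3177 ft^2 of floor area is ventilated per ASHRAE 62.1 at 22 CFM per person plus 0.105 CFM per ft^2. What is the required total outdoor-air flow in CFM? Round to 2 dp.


Total = 104*22 + 3177*0.105 = 2621.59 CFM

2621.59 CFM
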